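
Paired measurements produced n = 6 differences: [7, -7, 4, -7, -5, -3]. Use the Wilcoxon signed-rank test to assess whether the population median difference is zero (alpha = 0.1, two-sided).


Step 1: Drop any zero differences (none here) and take |d_i|.
|d| = [7, 7, 4, 7, 5, 3]
Step 2: Midrank |d_i| (ties get averaged ranks).
ranks: |7|->5, |7|->5, |4|->2, |7|->5, |5|->3, |3|->1
Step 3: Attach original signs; sum ranks with positive sign and with negative sign.
W+ = 5 + 2 = 7
W- = 5 + 5 + 3 + 1 = 14
(Check: W+ + W- = 21 should equal n(n+1)/2 = 21.)
Step 4: Test statistic W = min(W+, W-) = 7.
Step 5: Ties in |d|, so use the tie-corrected normal approximation.
        E[W] = n(n+1)/4 = 6*7/4 = 10.5.
        Tie groups: |d|=7 (t=3); sum(t^3 - t) = 24.
        Var[W] = n(n+1)(2n+1)/24 - sum(t^3-t)/48 = 546/24 - 24/48 = 22.25.
        z = (W - E[W]) / sqrt(Var[W]) = (7 - 10.5) / 4.7170 = -0.7420.
        Two-sided p = 2*Phi(z) = 0.458088.
Step 6: alpha = 0.1. fail to reject H0.

W+ = 7, W- = 14, W = min = 7, p = 0.458088, fail to reject H0.


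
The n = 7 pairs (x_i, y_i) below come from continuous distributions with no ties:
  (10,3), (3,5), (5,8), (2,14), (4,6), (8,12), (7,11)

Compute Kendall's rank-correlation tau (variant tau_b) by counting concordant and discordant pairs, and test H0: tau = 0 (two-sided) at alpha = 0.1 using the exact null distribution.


Step 1: Enumerate the 21 unordered pairs (i,j) with i<j and classify each by sign(x_j-x_i) * sign(y_j-y_i).
  (1,2):dx=-7,dy=+2->D; (1,3):dx=-5,dy=+5->D; (1,4):dx=-8,dy=+11->D; (1,5):dx=-6,dy=+3->D
  (1,6):dx=-2,dy=+9->D; (1,7):dx=-3,dy=+8->D; (2,3):dx=+2,dy=+3->C; (2,4):dx=-1,dy=+9->D
  (2,5):dx=+1,dy=+1->C; (2,6):dx=+5,dy=+7->C; (2,7):dx=+4,dy=+6->C; (3,4):dx=-3,dy=+6->D
  (3,5):dx=-1,dy=-2->C; (3,6):dx=+3,dy=+4->C; (3,7):dx=+2,dy=+3->C; (4,5):dx=+2,dy=-8->D
  (4,6):dx=+6,dy=-2->D; (4,7):dx=+5,dy=-3->D; (5,6):dx=+4,dy=+6->C; (5,7):dx=+3,dy=+5->C
  (6,7):dx=-1,dy=-1->C
Step 2: C = 10, D = 11, total pairs = 21.
Step 3: tau = (C - D)/(n(n-1)/2) = (10 - 11)/21 = -0.047619.
Step 4: Exact two-sided p-value (enumerate n! = 5040 permutations of y under H0): p = 1.000000.
Step 5: alpha = 0.1. fail to reject H0.

tau_b = -0.0476 (C=10, D=11), p = 1.000000, fail to reject H0.


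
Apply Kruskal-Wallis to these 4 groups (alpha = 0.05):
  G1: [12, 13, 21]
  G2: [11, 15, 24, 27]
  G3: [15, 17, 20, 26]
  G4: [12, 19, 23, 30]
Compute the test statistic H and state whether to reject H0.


Step 1: Combine all N = 15 observations and assign midranks.
sorted (value, group, rank): (11,G2,1), (12,G1,2.5), (12,G4,2.5), (13,G1,4), (15,G2,5.5), (15,G3,5.5), (17,G3,7), (19,G4,8), (20,G3,9), (21,G1,10), (23,G4,11), (24,G2,12), (26,G3,13), (27,G2,14), (30,G4,15)
Step 2: Sum ranks within each group.
R_1 = 16.5 (n_1 = 3)
R_2 = 32.5 (n_2 = 4)
R_3 = 34.5 (n_3 = 4)
R_4 = 36.5 (n_4 = 4)
Step 3: H = 12/(N(N+1)) * sum(R_i^2/n_i) - 3(N+1)
     = 12/(15*16) * (16.5^2/3 + 32.5^2/4 + 34.5^2/4 + 36.5^2/4) - 3*16
     = 0.050000 * 985.438 - 48
     = 1.271875.
Step 4: Ties present; correction factor C = 1 - 12/(15^3 - 15) = 0.996429. Corrected H = 1.271875 / 0.996429 = 1.276434.
Step 5: Under H0, H ~ chi^2(3); p-value = 0.734737.
Step 6: alpha = 0.05. fail to reject H0.

H = 1.2764, df = 3, p = 0.734737, fail to reject H0.


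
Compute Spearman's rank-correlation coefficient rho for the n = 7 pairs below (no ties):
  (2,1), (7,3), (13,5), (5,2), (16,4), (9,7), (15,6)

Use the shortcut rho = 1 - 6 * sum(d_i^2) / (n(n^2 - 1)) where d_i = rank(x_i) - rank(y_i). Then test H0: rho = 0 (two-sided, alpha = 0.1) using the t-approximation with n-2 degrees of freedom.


Step 1: Rank x and y separately (midranks; no ties here).
rank(x): 2->1, 7->3, 13->5, 5->2, 16->7, 9->4, 15->6
rank(y): 1->1, 3->3, 5->5, 2->2, 4->4, 7->7, 6->6
Step 2: d_i = R_x(i) - R_y(i); compute d_i^2.
  (1-1)^2=0, (3-3)^2=0, (5-5)^2=0, (2-2)^2=0, (7-4)^2=9, (4-7)^2=9, (6-6)^2=0
sum(d^2) = 18.
Step 3: rho = 1 - 6*18 / (7*(7^2 - 1)) = 1 - 108/336 = 0.678571.
Step 4: Under H0, t = rho * sqrt((n-2)/(1-rho^2)) = 2.0657 ~ t(5).
Step 5: Two-sided p-value from the t-distribution with 5 df = 0.093750.
Step 6: alpha = 0.1. reject H0.

rho = 0.6786, p = 0.093750, reject H0 at alpha = 0.1.


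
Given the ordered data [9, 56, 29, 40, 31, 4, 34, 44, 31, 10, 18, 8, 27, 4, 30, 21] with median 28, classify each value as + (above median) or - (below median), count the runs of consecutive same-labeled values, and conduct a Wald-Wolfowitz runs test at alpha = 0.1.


Step 1: Compute median = 28; label A = above, B = below.
Labels in order: BAAAABAAABBBBBAB  (n_A = 8, n_B = 8)
Step 2: Count runs R = 7.
Step 3: Under H0 (random ordering), E[R] = 2*n_A*n_B/(n_A+n_B) + 1 = 2*8*8/16 + 1 = 9.0000.
        Var[R] = 2*n_A*n_B*(2*n_A*n_B - n_A - n_B) / ((n_A+n_B)^2 * (n_A+n_B-1)) = 14336/3840 = 3.7333.
        SD[R] = 1.9322.
Step 4: Continuity-corrected z = (R + 0.5 - E[R]) / SD[R] = (7 + 0.5 - 9.0000) / 1.9322 = -0.7763.
Step 5: Two-sided p-value via normal approximation = 2*(1 - Phi(|z|)) = 0.437558.
Step 6: alpha = 0.1. fail to reject H0.

R = 7, z = -0.7763, p = 0.437558, fail to reject H0.


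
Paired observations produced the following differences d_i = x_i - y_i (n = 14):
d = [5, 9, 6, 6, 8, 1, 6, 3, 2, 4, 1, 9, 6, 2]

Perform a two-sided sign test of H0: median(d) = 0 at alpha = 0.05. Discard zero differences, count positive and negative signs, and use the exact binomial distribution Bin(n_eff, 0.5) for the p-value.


Step 1: Discard zero differences. Original n = 14; n_eff = number of nonzero differences = 14.
Nonzero differences (with sign): +5, +9, +6, +6, +8, +1, +6, +3, +2, +4, +1, +9, +6, +2
Step 2: Count signs: positive = 14, negative = 0.
Step 3: Under H0: P(positive) = 0.5, so the number of positives S ~ Bin(14, 0.5).
Step 4: Two-sided exact p-value = sum of Bin(14,0.5) probabilities at or below the observed probability = 0.000122.
Step 5: alpha = 0.05. reject H0.

n_eff = 14, pos = 14, neg = 0, p = 0.000122, reject H0.


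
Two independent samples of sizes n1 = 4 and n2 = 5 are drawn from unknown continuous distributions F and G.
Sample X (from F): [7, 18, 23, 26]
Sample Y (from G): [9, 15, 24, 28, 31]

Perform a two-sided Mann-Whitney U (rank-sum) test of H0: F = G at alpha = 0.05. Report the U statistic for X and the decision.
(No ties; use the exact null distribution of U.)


Step 1: Combine and sort all 9 observations; assign midranks.
sorted (value, group): (7,X), (9,Y), (15,Y), (18,X), (23,X), (24,Y), (26,X), (28,Y), (31,Y)
ranks: 7->1, 9->2, 15->3, 18->4, 23->5, 24->6, 26->7, 28->8, 31->9
Step 2: Rank sum for X: R1 = 1 + 4 + 5 + 7 = 17.
Step 3: U_X = R1 - n1(n1+1)/2 = 17 - 4*5/2 = 17 - 10 = 7.
       U_Y = n1*n2 - U_X = 20 - 7 = 13.
Step 4: No ties, so the exact null distribution of U (based on enumerating the C(9,4) = 126 equally likely rank assignments) gives the two-sided p-value.
Step 5: p-value = 0.555556; compare to alpha = 0.05. fail to reject H0.

U_X = 7, p = 0.555556, fail to reject H0 at alpha = 0.05.


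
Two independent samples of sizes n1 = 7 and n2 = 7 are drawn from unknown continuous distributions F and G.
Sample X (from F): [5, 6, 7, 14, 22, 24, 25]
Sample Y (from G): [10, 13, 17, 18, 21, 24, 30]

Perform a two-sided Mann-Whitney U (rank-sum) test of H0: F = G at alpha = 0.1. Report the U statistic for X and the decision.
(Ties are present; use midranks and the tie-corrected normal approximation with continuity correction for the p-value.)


Step 1: Combine and sort all 14 observations; assign midranks.
sorted (value, group): (5,X), (6,X), (7,X), (10,Y), (13,Y), (14,X), (17,Y), (18,Y), (21,Y), (22,X), (24,X), (24,Y), (25,X), (30,Y)
ranks: 5->1, 6->2, 7->3, 10->4, 13->5, 14->6, 17->7, 18->8, 21->9, 22->10, 24->11.5, 24->11.5, 25->13, 30->14
Step 2: Rank sum for X: R1 = 1 + 2 + 3 + 6 + 10 + 11.5 + 13 = 46.5.
Step 3: U_X = R1 - n1(n1+1)/2 = 46.5 - 7*8/2 = 46.5 - 28 = 18.5.
       U_Y = n1*n2 - U_X = 49 - 18.5 = 30.5.
Step 4: Ties are present, so use the tie-corrected normal approximation (with continuity correction) for the p-value.
Step 5: p-value = 0.481721; compare to alpha = 0.1. fail to reject H0.

U_X = 18.5, p = 0.481721, fail to reject H0 at alpha = 0.1.


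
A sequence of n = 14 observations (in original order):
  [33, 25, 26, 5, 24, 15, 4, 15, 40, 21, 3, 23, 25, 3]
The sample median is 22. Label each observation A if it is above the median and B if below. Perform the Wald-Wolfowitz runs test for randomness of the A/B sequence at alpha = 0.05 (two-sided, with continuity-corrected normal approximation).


Step 1: Compute median = 22; label A = above, B = below.
Labels in order: AAABABBBABBAAB  (n_A = 7, n_B = 7)
Step 2: Count runs R = 8.
Step 3: Under H0 (random ordering), E[R] = 2*n_A*n_B/(n_A+n_B) + 1 = 2*7*7/14 + 1 = 8.0000.
        Var[R] = 2*n_A*n_B*(2*n_A*n_B - n_A - n_B) / ((n_A+n_B)^2 * (n_A+n_B-1)) = 8232/2548 = 3.2308.
        SD[R] = 1.7974.
Step 4: R = E[R], so z = 0 with no continuity correction.
Step 5: Two-sided p-value via normal approximation = 2*(1 - Phi(|z|)) = 1.000000.
Step 6: alpha = 0.05. fail to reject H0.

R = 8, z = 0.0000, p = 1.000000, fail to reject H0.


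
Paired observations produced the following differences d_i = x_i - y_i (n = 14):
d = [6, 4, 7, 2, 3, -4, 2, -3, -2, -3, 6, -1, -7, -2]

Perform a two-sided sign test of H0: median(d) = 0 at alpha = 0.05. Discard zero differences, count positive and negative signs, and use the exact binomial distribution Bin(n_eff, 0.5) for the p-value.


Step 1: Discard zero differences. Original n = 14; n_eff = number of nonzero differences = 14.
Nonzero differences (with sign): +6, +4, +7, +2, +3, -4, +2, -3, -2, -3, +6, -1, -7, -2
Step 2: Count signs: positive = 7, negative = 7.
Step 3: Under H0: P(positive) = 0.5, so the number of positives S ~ Bin(14, 0.5).
Step 4: Two-sided exact p-value = sum of Bin(14,0.5) probabilities at or below the observed probability = 1.000000.
Step 5: alpha = 0.05. fail to reject H0.

n_eff = 14, pos = 7, neg = 7, p = 1.000000, fail to reject H0.


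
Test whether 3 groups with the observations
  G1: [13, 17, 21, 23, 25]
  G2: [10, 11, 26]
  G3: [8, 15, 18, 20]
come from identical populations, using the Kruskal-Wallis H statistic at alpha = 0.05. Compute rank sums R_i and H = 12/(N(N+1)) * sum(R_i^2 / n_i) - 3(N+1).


Step 1: Combine all N = 12 observations and assign midranks.
sorted (value, group, rank): (8,G3,1), (10,G2,2), (11,G2,3), (13,G1,4), (15,G3,5), (17,G1,6), (18,G3,7), (20,G3,8), (21,G1,9), (23,G1,10), (25,G1,11), (26,G2,12)
Step 2: Sum ranks within each group.
R_1 = 40 (n_1 = 5)
R_2 = 17 (n_2 = 3)
R_3 = 21 (n_3 = 4)
Step 3: H = 12/(N(N+1)) * sum(R_i^2/n_i) - 3(N+1)
     = 12/(12*13) * (40^2/5 + 17^2/3 + 21^2/4) - 3*13
     = 0.076923 * 526.583 - 39
     = 1.506410.
Step 4: No ties, so H is used without correction.
Step 5: Under H0, H ~ chi^2(2); p-value = 0.470855.
Step 6: alpha = 0.05. fail to reject H0.

H = 1.5064, df = 2, p = 0.470855, fail to reject H0.


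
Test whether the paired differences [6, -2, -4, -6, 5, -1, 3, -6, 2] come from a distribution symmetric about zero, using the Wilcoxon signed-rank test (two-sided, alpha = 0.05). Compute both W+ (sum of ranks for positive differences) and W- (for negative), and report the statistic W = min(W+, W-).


Step 1: Drop any zero differences (none here) and take |d_i|.
|d| = [6, 2, 4, 6, 5, 1, 3, 6, 2]
Step 2: Midrank |d_i| (ties get averaged ranks).
ranks: |6|->8, |2|->2.5, |4|->5, |6|->8, |5|->6, |1|->1, |3|->4, |6|->8, |2|->2.5
Step 3: Attach original signs; sum ranks with positive sign and with negative sign.
W+ = 8 + 6 + 4 + 2.5 = 20.5
W- = 2.5 + 5 + 8 + 1 + 8 = 24.5
(Check: W+ + W- = 45 should equal n(n+1)/2 = 45.)
Step 4: Test statistic W = min(W+, W-) = 20.5.
Step 5: Ties in |d|, so use the tie-corrected normal approximation.
        E[W] = n(n+1)/4 = 9*10/4 = 22.5.
        Tie groups: |d|=2 (t=2), |d|=6 (t=3); sum(t^3 - t) = 30.
        Var[W] = n(n+1)(2n+1)/24 - sum(t^3-t)/48 = 1710/24 - 30/48 = 70.625.
        z = (W - E[W]) / sqrt(Var[W]) = (20.5 - 22.5) / 8.4039 = -0.2380.
        Two-sided p = 2*Phi(z) = 0.811892.
Step 6: alpha = 0.05. fail to reject H0.

W+ = 20.5, W- = 24.5, W = min = 20.5, p = 0.811892, fail to reject H0.


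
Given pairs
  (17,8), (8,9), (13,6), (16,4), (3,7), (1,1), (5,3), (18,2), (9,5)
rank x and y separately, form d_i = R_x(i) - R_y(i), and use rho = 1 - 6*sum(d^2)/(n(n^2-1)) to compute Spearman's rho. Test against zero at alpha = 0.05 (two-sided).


Step 1: Rank x and y separately (midranks; no ties here).
rank(x): 17->8, 8->4, 13->6, 16->7, 3->2, 1->1, 5->3, 18->9, 9->5
rank(y): 8->8, 9->9, 6->6, 4->4, 7->7, 1->1, 3->3, 2->2, 5->5
Step 2: d_i = R_x(i) - R_y(i); compute d_i^2.
  (8-8)^2=0, (4-9)^2=25, (6-6)^2=0, (7-4)^2=9, (2-7)^2=25, (1-1)^2=0, (3-3)^2=0, (9-2)^2=49, (5-5)^2=0
sum(d^2) = 108.
Step 3: rho = 1 - 6*108 / (9*(9^2 - 1)) = 1 - 648/720 = 0.100000.
Step 4: Under H0, t = rho * sqrt((n-2)/(1-rho^2)) = 0.2659 ~ t(7).
Step 5: Two-sided p-value from the t-distribution with 7 df = 0.797972.
Step 6: alpha = 0.05. fail to reject H0.

rho = 0.1000, p = 0.797972, fail to reject H0 at alpha = 0.05.


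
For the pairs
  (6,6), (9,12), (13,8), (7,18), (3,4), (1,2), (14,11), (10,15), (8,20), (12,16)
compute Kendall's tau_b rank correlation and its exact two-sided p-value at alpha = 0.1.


Step 1: Enumerate the 45 unordered pairs (i,j) with i<j and classify each by sign(x_j-x_i) * sign(y_j-y_i).
  (1,2):dx=+3,dy=+6->C; (1,3):dx=+7,dy=+2->C; (1,4):dx=+1,dy=+12->C; (1,5):dx=-3,dy=-2->C
  (1,6):dx=-5,dy=-4->C; (1,7):dx=+8,dy=+5->C; (1,8):dx=+4,dy=+9->C; (1,9):dx=+2,dy=+14->C
  (1,10):dx=+6,dy=+10->C; (2,3):dx=+4,dy=-4->D; (2,4):dx=-2,dy=+6->D; (2,5):dx=-6,dy=-8->C
  (2,6):dx=-8,dy=-10->C; (2,7):dx=+5,dy=-1->D; (2,8):dx=+1,dy=+3->C; (2,9):dx=-1,dy=+8->D
  (2,10):dx=+3,dy=+4->C; (3,4):dx=-6,dy=+10->D; (3,5):dx=-10,dy=-4->C; (3,6):dx=-12,dy=-6->C
  (3,7):dx=+1,dy=+3->C; (3,8):dx=-3,dy=+7->D; (3,9):dx=-5,dy=+12->D; (3,10):dx=-1,dy=+8->D
  (4,5):dx=-4,dy=-14->C; (4,6):dx=-6,dy=-16->C; (4,7):dx=+7,dy=-7->D; (4,8):dx=+3,dy=-3->D
  (4,9):dx=+1,dy=+2->C; (4,10):dx=+5,dy=-2->D; (5,6):dx=-2,dy=-2->C; (5,7):dx=+11,dy=+7->C
  (5,8):dx=+7,dy=+11->C; (5,9):dx=+5,dy=+16->C; (5,10):dx=+9,dy=+12->C; (6,7):dx=+13,dy=+9->C
  (6,8):dx=+9,dy=+13->C; (6,9):dx=+7,dy=+18->C; (6,10):dx=+11,dy=+14->C; (7,8):dx=-4,dy=+4->D
  (7,9):dx=-6,dy=+9->D; (7,10):dx=-2,dy=+5->D; (8,9):dx=-2,dy=+5->D; (8,10):dx=+2,dy=+1->C
  (9,10):dx=+4,dy=-4->D
Step 2: C = 29, D = 16, total pairs = 45.
Step 3: tau = (C - D)/(n(n-1)/2) = (29 - 16)/45 = 0.288889.
Step 4: Exact two-sided p-value (enumerate n! = 3628800 permutations of y under H0): p = 0.291248.
Step 5: alpha = 0.1. fail to reject H0.

tau_b = 0.2889 (C=29, D=16), p = 0.291248, fail to reject H0.


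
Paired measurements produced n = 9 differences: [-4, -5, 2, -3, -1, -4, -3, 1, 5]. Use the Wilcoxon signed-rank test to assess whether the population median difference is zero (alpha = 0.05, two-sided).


Step 1: Drop any zero differences (none here) and take |d_i|.
|d| = [4, 5, 2, 3, 1, 4, 3, 1, 5]
Step 2: Midrank |d_i| (ties get averaged ranks).
ranks: |4|->6.5, |5|->8.5, |2|->3, |3|->4.5, |1|->1.5, |4|->6.5, |3|->4.5, |1|->1.5, |5|->8.5
Step 3: Attach original signs; sum ranks with positive sign and with negative sign.
W+ = 3 + 1.5 + 8.5 = 13
W- = 6.5 + 8.5 + 4.5 + 1.5 + 6.5 + 4.5 = 32
(Check: W+ + W- = 45 should equal n(n+1)/2 = 45.)
Step 4: Test statistic W = min(W+, W-) = 13.
Step 5: Ties in |d|, so use the tie-corrected normal approximation.
        E[W] = n(n+1)/4 = 9*10/4 = 22.5.
        Tie groups: |d|=1 (t=2), |d|=3 (t=2), |d|=4 (t=2), |d|=5 (t=2); sum(t^3 - t) = 24.
        Var[W] = n(n+1)(2n+1)/24 - sum(t^3-t)/48 = 1710/24 - 24/48 = 70.75.
        z = (W - E[W]) / sqrt(Var[W]) = (13 - 22.5) / 8.4113 = -1.1294.
        Two-sided p = 2*Phi(z) = 0.258715.
Step 6: alpha = 0.05. fail to reject H0.

W+ = 13, W- = 32, W = min = 13, p = 0.258715, fail to reject H0.


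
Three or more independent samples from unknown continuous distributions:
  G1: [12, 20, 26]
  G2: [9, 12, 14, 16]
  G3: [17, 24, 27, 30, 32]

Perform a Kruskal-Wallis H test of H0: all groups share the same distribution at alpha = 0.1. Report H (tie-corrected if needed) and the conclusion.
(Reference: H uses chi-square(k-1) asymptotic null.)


Step 1: Combine all N = 12 observations and assign midranks.
sorted (value, group, rank): (9,G2,1), (12,G1,2.5), (12,G2,2.5), (14,G2,4), (16,G2,5), (17,G3,6), (20,G1,7), (24,G3,8), (26,G1,9), (27,G3,10), (30,G3,11), (32,G3,12)
Step 2: Sum ranks within each group.
R_1 = 18.5 (n_1 = 3)
R_2 = 12.5 (n_2 = 4)
R_3 = 47 (n_3 = 5)
Step 3: H = 12/(N(N+1)) * sum(R_i^2/n_i) - 3(N+1)
     = 12/(12*13) * (18.5^2/3 + 12.5^2/4 + 47^2/5) - 3*13
     = 0.076923 * 594.946 - 39
     = 6.765064.
Step 4: Ties present; correction factor C = 1 - 6/(12^3 - 12) = 0.996503. Corrected H = 6.765064 / 0.996503 = 6.788801.
Step 5: Under H0, H ~ chi^2(2); p-value = 0.033561.
Step 6: alpha = 0.1. reject H0.

H = 6.7888, df = 2, p = 0.033561, reject H0.


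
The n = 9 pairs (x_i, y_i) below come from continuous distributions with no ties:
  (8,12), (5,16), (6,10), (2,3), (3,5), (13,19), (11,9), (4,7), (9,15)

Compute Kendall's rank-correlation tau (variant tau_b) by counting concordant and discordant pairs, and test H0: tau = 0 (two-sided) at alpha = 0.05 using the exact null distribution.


Step 1: Enumerate the 36 unordered pairs (i,j) with i<j and classify each by sign(x_j-x_i) * sign(y_j-y_i).
  (1,2):dx=-3,dy=+4->D; (1,3):dx=-2,dy=-2->C; (1,4):dx=-6,dy=-9->C; (1,5):dx=-5,dy=-7->C
  (1,6):dx=+5,dy=+7->C; (1,7):dx=+3,dy=-3->D; (1,8):dx=-4,dy=-5->C; (1,9):dx=+1,dy=+3->C
  (2,3):dx=+1,dy=-6->D; (2,4):dx=-3,dy=-13->C; (2,5):dx=-2,dy=-11->C; (2,6):dx=+8,dy=+3->C
  (2,7):dx=+6,dy=-7->D; (2,8):dx=-1,dy=-9->C; (2,9):dx=+4,dy=-1->D; (3,4):dx=-4,dy=-7->C
  (3,5):dx=-3,dy=-5->C; (3,6):dx=+7,dy=+9->C; (3,7):dx=+5,dy=-1->D; (3,8):dx=-2,dy=-3->C
  (3,9):dx=+3,dy=+5->C; (4,5):dx=+1,dy=+2->C; (4,6):dx=+11,dy=+16->C; (4,7):dx=+9,dy=+6->C
  (4,8):dx=+2,dy=+4->C; (4,9):dx=+7,dy=+12->C; (5,6):dx=+10,dy=+14->C; (5,7):dx=+8,dy=+4->C
  (5,8):dx=+1,dy=+2->C; (5,9):dx=+6,dy=+10->C; (6,7):dx=-2,dy=-10->C; (6,8):dx=-9,dy=-12->C
  (6,9):dx=-4,dy=-4->C; (7,8):dx=-7,dy=-2->C; (7,9):dx=-2,dy=+6->D; (8,9):dx=+5,dy=+8->C
Step 2: C = 29, D = 7, total pairs = 36.
Step 3: tau = (C - D)/(n(n-1)/2) = (29 - 7)/36 = 0.611111.
Step 4: Exact two-sided p-value (enumerate n! = 362880 permutations of y under H0): p = 0.024741.
Step 5: alpha = 0.05. reject H0.

tau_b = 0.6111 (C=29, D=7), p = 0.024741, reject H0.


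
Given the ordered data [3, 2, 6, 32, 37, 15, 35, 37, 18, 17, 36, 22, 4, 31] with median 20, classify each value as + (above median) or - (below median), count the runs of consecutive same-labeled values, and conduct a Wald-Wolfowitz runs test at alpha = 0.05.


Step 1: Compute median = 20; label A = above, B = below.
Labels in order: BBBAABAABBAABA  (n_A = 7, n_B = 7)
Step 2: Count runs R = 8.
Step 3: Under H0 (random ordering), E[R] = 2*n_A*n_B/(n_A+n_B) + 1 = 2*7*7/14 + 1 = 8.0000.
        Var[R] = 2*n_A*n_B*(2*n_A*n_B - n_A - n_B) / ((n_A+n_B)^2 * (n_A+n_B-1)) = 8232/2548 = 3.2308.
        SD[R] = 1.7974.
Step 4: R = E[R], so z = 0 with no continuity correction.
Step 5: Two-sided p-value via normal approximation = 2*(1 - Phi(|z|)) = 1.000000.
Step 6: alpha = 0.05. fail to reject H0.

R = 8, z = 0.0000, p = 1.000000, fail to reject H0.


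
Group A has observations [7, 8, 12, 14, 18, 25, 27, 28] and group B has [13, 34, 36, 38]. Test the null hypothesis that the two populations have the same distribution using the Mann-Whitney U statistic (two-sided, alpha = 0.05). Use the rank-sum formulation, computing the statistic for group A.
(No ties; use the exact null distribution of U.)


Step 1: Combine and sort all 12 observations; assign midranks.
sorted (value, group): (7,X), (8,X), (12,X), (13,Y), (14,X), (18,X), (25,X), (27,X), (28,X), (34,Y), (36,Y), (38,Y)
ranks: 7->1, 8->2, 12->3, 13->4, 14->5, 18->6, 25->7, 27->8, 28->9, 34->10, 36->11, 38->12
Step 2: Rank sum for X: R1 = 1 + 2 + 3 + 5 + 6 + 7 + 8 + 9 = 41.
Step 3: U_X = R1 - n1(n1+1)/2 = 41 - 8*9/2 = 41 - 36 = 5.
       U_Y = n1*n2 - U_X = 32 - 5 = 27.
Step 4: No ties, so the exact null distribution of U (based on enumerating the C(12,8) = 495 equally likely rank assignments) gives the two-sided p-value.
Step 5: p-value = 0.072727; compare to alpha = 0.05. fail to reject H0.

U_X = 5, p = 0.072727, fail to reject H0 at alpha = 0.05.


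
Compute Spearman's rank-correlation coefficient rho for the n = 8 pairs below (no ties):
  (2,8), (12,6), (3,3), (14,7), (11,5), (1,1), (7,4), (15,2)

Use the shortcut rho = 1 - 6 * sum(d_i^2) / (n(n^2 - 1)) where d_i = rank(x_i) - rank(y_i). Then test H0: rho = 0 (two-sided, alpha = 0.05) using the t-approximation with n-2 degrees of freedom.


Step 1: Rank x and y separately (midranks; no ties here).
rank(x): 2->2, 12->6, 3->3, 14->7, 11->5, 1->1, 7->4, 15->8
rank(y): 8->8, 6->6, 3->3, 7->7, 5->5, 1->1, 4->4, 2->2
Step 2: d_i = R_x(i) - R_y(i); compute d_i^2.
  (2-8)^2=36, (6-6)^2=0, (3-3)^2=0, (7-7)^2=0, (5-5)^2=0, (1-1)^2=0, (4-4)^2=0, (8-2)^2=36
sum(d^2) = 72.
Step 3: rho = 1 - 6*72 / (8*(8^2 - 1)) = 1 - 432/504 = 0.142857.
Step 4: Under H0, t = rho * sqrt((n-2)/(1-rho^2)) = 0.3536 ~ t(6).
Step 5: Two-sided p-value from the t-distribution with 6 df = 0.735765.
Step 6: alpha = 0.05. fail to reject H0.

rho = 0.1429, p = 0.735765, fail to reject H0 at alpha = 0.05.


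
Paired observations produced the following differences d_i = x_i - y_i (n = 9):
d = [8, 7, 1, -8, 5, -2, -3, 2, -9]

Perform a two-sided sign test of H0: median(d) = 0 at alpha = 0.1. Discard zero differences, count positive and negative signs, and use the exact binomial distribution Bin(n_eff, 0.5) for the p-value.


Step 1: Discard zero differences. Original n = 9; n_eff = number of nonzero differences = 9.
Nonzero differences (with sign): +8, +7, +1, -8, +5, -2, -3, +2, -9
Step 2: Count signs: positive = 5, negative = 4.
Step 3: Under H0: P(positive) = 0.5, so the number of positives S ~ Bin(9, 0.5).
Step 4: Two-sided exact p-value = sum of Bin(9,0.5) probabilities at or below the observed probability = 1.000000.
Step 5: alpha = 0.1. fail to reject H0.

n_eff = 9, pos = 5, neg = 4, p = 1.000000, fail to reject H0.


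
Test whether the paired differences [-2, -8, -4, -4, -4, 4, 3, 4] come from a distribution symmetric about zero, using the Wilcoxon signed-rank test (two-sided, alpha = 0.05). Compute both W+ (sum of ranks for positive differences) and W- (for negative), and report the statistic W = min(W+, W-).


Step 1: Drop any zero differences (none here) and take |d_i|.
|d| = [2, 8, 4, 4, 4, 4, 3, 4]
Step 2: Midrank |d_i| (ties get averaged ranks).
ranks: |2|->1, |8|->8, |4|->5, |4|->5, |4|->5, |4|->5, |3|->2, |4|->5
Step 3: Attach original signs; sum ranks with positive sign and with negative sign.
W+ = 5 + 2 + 5 = 12
W- = 1 + 8 + 5 + 5 + 5 = 24
(Check: W+ + W- = 36 should equal n(n+1)/2 = 36.)
Step 4: Test statistic W = min(W+, W-) = 12.
Step 5: Ties in |d|, so use the tie-corrected normal approximation.
        E[W] = n(n+1)/4 = 8*9/4 = 18.
        Tie groups: |d|=4 (t=5); sum(t^3 - t) = 120.
        Var[W] = n(n+1)(2n+1)/24 - sum(t^3-t)/48 = 1224/24 - 120/48 = 48.5.
        z = (W - E[W]) / sqrt(Var[W]) = (12 - 18) / 6.9642 = -0.8615.
        Two-sided p = 2*Phi(z) = 0.388935.
Step 6: alpha = 0.05. fail to reject H0.

W+ = 12, W- = 24, W = min = 12, p = 0.388935, fail to reject H0.


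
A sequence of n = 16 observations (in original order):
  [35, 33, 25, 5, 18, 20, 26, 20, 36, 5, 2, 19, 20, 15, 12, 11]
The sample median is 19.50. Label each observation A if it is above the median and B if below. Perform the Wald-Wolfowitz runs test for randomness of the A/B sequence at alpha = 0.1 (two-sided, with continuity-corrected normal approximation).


Step 1: Compute median = 19.50; label A = above, B = below.
Labels in order: AAABBAAAABBBABBB  (n_A = 8, n_B = 8)
Step 2: Count runs R = 6.
Step 3: Under H0 (random ordering), E[R] = 2*n_A*n_B/(n_A+n_B) + 1 = 2*8*8/16 + 1 = 9.0000.
        Var[R] = 2*n_A*n_B*(2*n_A*n_B - n_A - n_B) / ((n_A+n_B)^2 * (n_A+n_B-1)) = 14336/3840 = 3.7333.
        SD[R] = 1.9322.
Step 4: Continuity-corrected z = (R + 0.5 - E[R]) / SD[R] = (6 + 0.5 - 9.0000) / 1.9322 = -1.2939.
Step 5: Two-sided p-value via normal approximation = 2*(1 - Phi(|z|)) = 0.195709.
Step 6: alpha = 0.1. fail to reject H0.

R = 6, z = -1.2939, p = 0.195709, fail to reject H0.


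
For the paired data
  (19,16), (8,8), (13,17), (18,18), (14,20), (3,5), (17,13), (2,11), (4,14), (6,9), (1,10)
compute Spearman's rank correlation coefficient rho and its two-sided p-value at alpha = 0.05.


Step 1: Rank x and y separately (midranks; no ties here).
rank(x): 19->11, 8->6, 13->7, 18->10, 14->8, 3->3, 17->9, 2->2, 4->4, 6->5, 1->1
rank(y): 16->8, 8->2, 17->9, 18->10, 20->11, 5->1, 13->6, 11->5, 14->7, 9->3, 10->4
Step 2: d_i = R_x(i) - R_y(i); compute d_i^2.
  (11-8)^2=9, (6-2)^2=16, (7-9)^2=4, (10-10)^2=0, (8-11)^2=9, (3-1)^2=4, (9-6)^2=9, (2-5)^2=9, (4-7)^2=9, (5-3)^2=4, (1-4)^2=9
sum(d^2) = 82.
Step 3: rho = 1 - 6*82 / (11*(11^2 - 1)) = 1 - 492/1320 = 0.627273.
Step 4: Under H0, t = rho * sqrt((n-2)/(1-rho^2)) = 2.4163 ~ t(9).
Step 5: Two-sided p-value from the t-distribution with 9 df = 0.038845.
Step 6: alpha = 0.05. reject H0.

rho = 0.6273, p = 0.038845, reject H0 at alpha = 0.05.


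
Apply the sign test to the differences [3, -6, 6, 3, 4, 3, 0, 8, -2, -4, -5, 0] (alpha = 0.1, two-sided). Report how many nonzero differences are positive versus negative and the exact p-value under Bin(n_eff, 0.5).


Step 1: Discard zero differences. Original n = 12; n_eff = number of nonzero differences = 10.
Nonzero differences (with sign): +3, -6, +6, +3, +4, +3, +8, -2, -4, -5
Step 2: Count signs: positive = 6, negative = 4.
Step 3: Under H0: P(positive) = 0.5, so the number of positives S ~ Bin(10, 0.5).
Step 4: Two-sided exact p-value = sum of Bin(10,0.5) probabilities at or below the observed probability = 0.753906.
Step 5: alpha = 0.1. fail to reject H0.

n_eff = 10, pos = 6, neg = 4, p = 0.753906, fail to reject H0.


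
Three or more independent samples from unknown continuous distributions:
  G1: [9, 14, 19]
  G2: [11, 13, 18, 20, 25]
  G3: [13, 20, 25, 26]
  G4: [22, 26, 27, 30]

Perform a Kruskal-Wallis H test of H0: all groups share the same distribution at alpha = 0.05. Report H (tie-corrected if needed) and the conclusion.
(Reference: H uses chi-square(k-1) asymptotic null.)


Step 1: Combine all N = 16 observations and assign midranks.
sorted (value, group, rank): (9,G1,1), (11,G2,2), (13,G2,3.5), (13,G3,3.5), (14,G1,5), (18,G2,6), (19,G1,7), (20,G2,8.5), (20,G3,8.5), (22,G4,10), (25,G2,11.5), (25,G3,11.5), (26,G3,13.5), (26,G4,13.5), (27,G4,15), (30,G4,16)
Step 2: Sum ranks within each group.
R_1 = 13 (n_1 = 3)
R_2 = 31.5 (n_2 = 5)
R_3 = 37 (n_3 = 4)
R_4 = 54.5 (n_4 = 4)
Step 3: H = 12/(N(N+1)) * sum(R_i^2/n_i) - 3(N+1)
     = 12/(16*17) * (13^2/3 + 31.5^2/5 + 37^2/4 + 54.5^2/4) - 3*17
     = 0.044118 * 1339.6 - 51
     = 8.099816.
Step 4: Ties present; correction factor C = 1 - 24/(16^3 - 16) = 0.994118. Corrected H = 8.099816 / 0.994118 = 8.147744.
Step 5: Under H0, H ~ chi^2(3); p-value = 0.043055.
Step 6: alpha = 0.05. reject H0.

H = 8.1477, df = 3, p = 0.043055, reject H0.


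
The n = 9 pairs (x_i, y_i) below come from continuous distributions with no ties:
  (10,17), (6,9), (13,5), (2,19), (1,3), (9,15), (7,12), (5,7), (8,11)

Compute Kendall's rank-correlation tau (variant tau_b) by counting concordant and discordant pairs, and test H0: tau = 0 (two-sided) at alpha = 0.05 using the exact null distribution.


Step 1: Enumerate the 36 unordered pairs (i,j) with i<j and classify each by sign(x_j-x_i) * sign(y_j-y_i).
  (1,2):dx=-4,dy=-8->C; (1,3):dx=+3,dy=-12->D; (1,4):dx=-8,dy=+2->D; (1,5):dx=-9,dy=-14->C
  (1,6):dx=-1,dy=-2->C; (1,7):dx=-3,dy=-5->C; (1,8):dx=-5,dy=-10->C; (1,9):dx=-2,dy=-6->C
  (2,3):dx=+7,dy=-4->D; (2,4):dx=-4,dy=+10->D; (2,5):dx=-5,dy=-6->C; (2,6):dx=+3,dy=+6->C
  (2,7):dx=+1,dy=+3->C; (2,8):dx=-1,dy=-2->C; (2,9):dx=+2,dy=+2->C; (3,4):dx=-11,dy=+14->D
  (3,5):dx=-12,dy=-2->C; (3,6):dx=-4,dy=+10->D; (3,7):dx=-6,dy=+7->D; (3,8):dx=-8,dy=+2->D
  (3,9):dx=-5,dy=+6->D; (4,5):dx=-1,dy=-16->C; (4,6):dx=+7,dy=-4->D; (4,7):dx=+5,dy=-7->D
  (4,8):dx=+3,dy=-12->D; (4,9):dx=+6,dy=-8->D; (5,6):dx=+8,dy=+12->C; (5,7):dx=+6,dy=+9->C
  (5,8):dx=+4,dy=+4->C; (5,9):dx=+7,dy=+8->C; (6,7):dx=-2,dy=-3->C; (6,8):dx=-4,dy=-8->C
  (6,9):dx=-1,dy=-4->C; (7,8):dx=-2,dy=-5->C; (7,9):dx=+1,dy=-1->D; (8,9):dx=+3,dy=+4->C
Step 2: C = 22, D = 14, total pairs = 36.
Step 3: tau = (C - D)/(n(n-1)/2) = (22 - 14)/36 = 0.222222.
Step 4: Exact two-sided p-value (enumerate n! = 362880 permutations of y under H0): p = 0.476709.
Step 5: alpha = 0.05. fail to reject H0.

tau_b = 0.2222 (C=22, D=14), p = 0.476709, fail to reject H0.


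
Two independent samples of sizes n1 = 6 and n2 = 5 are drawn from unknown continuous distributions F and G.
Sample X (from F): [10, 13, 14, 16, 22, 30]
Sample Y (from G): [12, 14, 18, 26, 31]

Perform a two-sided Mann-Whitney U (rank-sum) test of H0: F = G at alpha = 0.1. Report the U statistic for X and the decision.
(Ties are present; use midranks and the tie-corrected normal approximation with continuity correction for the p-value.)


Step 1: Combine and sort all 11 observations; assign midranks.
sorted (value, group): (10,X), (12,Y), (13,X), (14,X), (14,Y), (16,X), (18,Y), (22,X), (26,Y), (30,X), (31,Y)
ranks: 10->1, 12->2, 13->3, 14->4.5, 14->4.5, 16->6, 18->7, 22->8, 26->9, 30->10, 31->11
Step 2: Rank sum for X: R1 = 1 + 3 + 4.5 + 6 + 8 + 10 = 32.5.
Step 3: U_X = R1 - n1(n1+1)/2 = 32.5 - 6*7/2 = 32.5 - 21 = 11.5.
       U_Y = n1*n2 - U_X = 30 - 11.5 = 18.5.
Step 4: Ties are present, so use the tie-corrected normal approximation (with continuity correction) for the p-value.
Step 5: p-value = 0.583025; compare to alpha = 0.1. fail to reject H0.

U_X = 11.5, p = 0.583025, fail to reject H0 at alpha = 0.1.


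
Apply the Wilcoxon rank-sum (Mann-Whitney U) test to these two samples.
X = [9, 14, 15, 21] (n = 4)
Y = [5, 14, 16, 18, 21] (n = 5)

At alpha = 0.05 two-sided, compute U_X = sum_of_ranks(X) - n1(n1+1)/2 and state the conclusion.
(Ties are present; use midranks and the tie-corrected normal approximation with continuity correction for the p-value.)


Step 1: Combine and sort all 9 observations; assign midranks.
sorted (value, group): (5,Y), (9,X), (14,X), (14,Y), (15,X), (16,Y), (18,Y), (21,X), (21,Y)
ranks: 5->1, 9->2, 14->3.5, 14->3.5, 15->5, 16->6, 18->7, 21->8.5, 21->8.5
Step 2: Rank sum for X: R1 = 2 + 3.5 + 5 + 8.5 = 19.
Step 3: U_X = R1 - n1(n1+1)/2 = 19 - 4*5/2 = 19 - 10 = 9.
       U_Y = n1*n2 - U_X = 20 - 9 = 11.
Step 4: Ties are present, so use the tie-corrected normal approximation (with continuity correction) for the p-value.
Step 5: p-value = 0.901705; compare to alpha = 0.05. fail to reject H0.

U_X = 9, p = 0.901705, fail to reject H0 at alpha = 0.05.


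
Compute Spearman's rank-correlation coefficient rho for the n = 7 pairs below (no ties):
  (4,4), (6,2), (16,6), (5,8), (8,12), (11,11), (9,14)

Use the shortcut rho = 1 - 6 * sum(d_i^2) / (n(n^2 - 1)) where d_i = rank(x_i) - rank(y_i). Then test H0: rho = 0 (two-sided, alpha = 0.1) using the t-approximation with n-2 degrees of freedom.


Step 1: Rank x and y separately (midranks; no ties here).
rank(x): 4->1, 6->3, 16->7, 5->2, 8->4, 11->6, 9->5
rank(y): 4->2, 2->1, 6->3, 8->4, 12->6, 11->5, 14->7
Step 2: d_i = R_x(i) - R_y(i); compute d_i^2.
  (1-2)^2=1, (3-1)^2=4, (7-3)^2=16, (2-4)^2=4, (4-6)^2=4, (6-5)^2=1, (5-7)^2=4
sum(d^2) = 34.
Step 3: rho = 1 - 6*34 / (7*(7^2 - 1)) = 1 - 204/336 = 0.392857.
Step 4: Under H0, t = rho * sqrt((n-2)/(1-rho^2)) = 0.9553 ~ t(5).
Step 5: Two-sided p-value from the t-distribution with 5 df = 0.383317.
Step 6: alpha = 0.1. fail to reject H0.

rho = 0.3929, p = 0.383317, fail to reject H0 at alpha = 0.1.


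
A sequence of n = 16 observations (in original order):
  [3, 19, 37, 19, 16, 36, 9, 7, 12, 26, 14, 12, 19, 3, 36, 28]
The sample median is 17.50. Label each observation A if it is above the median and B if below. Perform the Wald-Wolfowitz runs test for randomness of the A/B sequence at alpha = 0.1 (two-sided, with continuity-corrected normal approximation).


Step 1: Compute median = 17.50; label A = above, B = below.
Labels in order: BAAABABBBABBABAA  (n_A = 8, n_B = 8)
Step 2: Count runs R = 10.
Step 3: Under H0 (random ordering), E[R] = 2*n_A*n_B/(n_A+n_B) + 1 = 2*8*8/16 + 1 = 9.0000.
        Var[R] = 2*n_A*n_B*(2*n_A*n_B - n_A - n_B) / ((n_A+n_B)^2 * (n_A+n_B-1)) = 14336/3840 = 3.7333.
        SD[R] = 1.9322.
Step 4: Continuity-corrected z = (R - 0.5 - E[R]) / SD[R] = (10 - 0.5 - 9.0000) / 1.9322 = 0.2588.
Step 5: Two-sided p-value via normal approximation = 2*(1 - Phi(|z|)) = 0.795809.
Step 6: alpha = 0.1. fail to reject H0.

R = 10, z = 0.2588, p = 0.795809, fail to reject H0.


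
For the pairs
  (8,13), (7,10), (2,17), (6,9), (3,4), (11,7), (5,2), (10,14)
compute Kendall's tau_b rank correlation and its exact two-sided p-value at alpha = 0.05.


Step 1: Enumerate the 28 unordered pairs (i,j) with i<j and classify each by sign(x_j-x_i) * sign(y_j-y_i).
  (1,2):dx=-1,dy=-3->C; (1,3):dx=-6,dy=+4->D; (1,4):dx=-2,dy=-4->C; (1,5):dx=-5,dy=-9->C
  (1,6):dx=+3,dy=-6->D; (1,7):dx=-3,dy=-11->C; (1,8):dx=+2,dy=+1->C; (2,3):dx=-5,dy=+7->D
  (2,4):dx=-1,dy=-1->C; (2,5):dx=-4,dy=-6->C; (2,6):dx=+4,dy=-3->D; (2,7):dx=-2,dy=-8->C
  (2,8):dx=+3,dy=+4->C; (3,4):dx=+4,dy=-8->D; (3,5):dx=+1,dy=-13->D; (3,6):dx=+9,dy=-10->D
  (3,7):dx=+3,dy=-15->D; (3,8):dx=+8,dy=-3->D; (4,5):dx=-3,dy=-5->C; (4,6):dx=+5,dy=-2->D
  (4,7):dx=-1,dy=-7->C; (4,8):dx=+4,dy=+5->C; (5,6):dx=+8,dy=+3->C; (5,7):dx=+2,dy=-2->D
  (5,8):dx=+7,dy=+10->C; (6,7):dx=-6,dy=-5->C; (6,8):dx=-1,dy=+7->D; (7,8):dx=+5,dy=+12->C
Step 2: C = 16, D = 12, total pairs = 28.
Step 3: tau = (C - D)/(n(n-1)/2) = (16 - 12)/28 = 0.142857.
Step 4: Exact two-sided p-value (enumerate n! = 40320 permutations of y under H0): p = 0.719544.
Step 5: alpha = 0.05. fail to reject H0.

tau_b = 0.1429 (C=16, D=12), p = 0.719544, fail to reject H0.


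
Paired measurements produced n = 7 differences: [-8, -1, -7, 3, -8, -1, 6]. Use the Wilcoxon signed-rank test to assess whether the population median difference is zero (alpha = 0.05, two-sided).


Step 1: Drop any zero differences (none here) and take |d_i|.
|d| = [8, 1, 7, 3, 8, 1, 6]
Step 2: Midrank |d_i| (ties get averaged ranks).
ranks: |8|->6.5, |1|->1.5, |7|->5, |3|->3, |8|->6.5, |1|->1.5, |6|->4
Step 3: Attach original signs; sum ranks with positive sign and with negative sign.
W+ = 3 + 4 = 7
W- = 6.5 + 1.5 + 5 + 6.5 + 1.5 = 21
(Check: W+ + W- = 28 should equal n(n+1)/2 = 28.)
Step 4: Test statistic W = min(W+, W-) = 7.
Step 5: Ties in |d|, so use the tie-corrected normal approximation.
        E[W] = n(n+1)/4 = 7*8/4 = 14.
        Tie groups: |d|=1 (t=2), |d|=8 (t=2); sum(t^3 - t) = 12.
        Var[W] = n(n+1)(2n+1)/24 - sum(t^3-t)/48 = 840/24 - 12/48 = 34.75.
        z = (W - E[W]) / sqrt(Var[W]) = (7 - 14) / 5.8949 = -1.1875.
        Two-sided p = 2*Phi(z) = 0.235044.
Step 6: alpha = 0.05. fail to reject H0.

W+ = 7, W- = 21, W = min = 7, p = 0.235044, fail to reject H0.


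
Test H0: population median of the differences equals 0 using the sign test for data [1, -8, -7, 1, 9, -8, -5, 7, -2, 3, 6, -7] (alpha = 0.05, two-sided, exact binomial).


Step 1: Discard zero differences. Original n = 12; n_eff = number of nonzero differences = 12.
Nonzero differences (with sign): +1, -8, -7, +1, +9, -8, -5, +7, -2, +3, +6, -7
Step 2: Count signs: positive = 6, negative = 6.
Step 3: Under H0: P(positive) = 0.5, so the number of positives S ~ Bin(12, 0.5).
Step 4: Two-sided exact p-value = sum of Bin(12,0.5) probabilities at or below the observed probability = 1.000000.
Step 5: alpha = 0.05. fail to reject H0.

n_eff = 12, pos = 6, neg = 6, p = 1.000000, fail to reject H0.


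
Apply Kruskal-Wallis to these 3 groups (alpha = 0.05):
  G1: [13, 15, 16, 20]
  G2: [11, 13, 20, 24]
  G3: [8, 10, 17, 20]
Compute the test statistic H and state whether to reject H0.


Step 1: Combine all N = 12 observations and assign midranks.
sorted (value, group, rank): (8,G3,1), (10,G3,2), (11,G2,3), (13,G1,4.5), (13,G2,4.5), (15,G1,6), (16,G1,7), (17,G3,8), (20,G1,10), (20,G2,10), (20,G3,10), (24,G2,12)
Step 2: Sum ranks within each group.
R_1 = 27.5 (n_1 = 4)
R_2 = 29.5 (n_2 = 4)
R_3 = 21 (n_3 = 4)
Step 3: H = 12/(N(N+1)) * sum(R_i^2/n_i) - 3(N+1)
     = 12/(12*13) * (27.5^2/4 + 29.5^2/4 + 21^2/4) - 3*13
     = 0.076923 * 516.875 - 39
     = 0.759615.
Step 4: Ties present; correction factor C = 1 - 30/(12^3 - 12) = 0.982517. Corrected H = 0.759615 / 0.982517 = 0.773132.
Step 5: Under H0, H ~ chi^2(2); p-value = 0.679386.
Step 6: alpha = 0.05. fail to reject H0.

H = 0.7731, df = 2, p = 0.679386, fail to reject H0.


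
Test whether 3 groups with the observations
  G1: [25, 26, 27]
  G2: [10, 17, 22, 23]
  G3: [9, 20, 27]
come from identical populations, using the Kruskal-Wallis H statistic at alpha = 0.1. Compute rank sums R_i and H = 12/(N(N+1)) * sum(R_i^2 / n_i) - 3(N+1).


Step 1: Combine all N = 10 observations and assign midranks.
sorted (value, group, rank): (9,G3,1), (10,G2,2), (17,G2,3), (20,G3,4), (22,G2,5), (23,G2,6), (25,G1,7), (26,G1,8), (27,G1,9.5), (27,G3,9.5)
Step 2: Sum ranks within each group.
R_1 = 24.5 (n_1 = 3)
R_2 = 16 (n_2 = 4)
R_3 = 14.5 (n_3 = 3)
Step 3: H = 12/(N(N+1)) * sum(R_i^2/n_i) - 3(N+1)
     = 12/(10*11) * (24.5^2/3 + 16^2/4 + 14.5^2/3) - 3*11
     = 0.109091 * 334.167 - 33
     = 3.454545.
Step 4: Ties present; correction factor C = 1 - 6/(10^3 - 10) = 0.993939. Corrected H = 3.454545 / 0.993939 = 3.475610.
Step 5: Under H0, H ~ chi^2(2); p-value = 0.175906.
Step 6: alpha = 0.1. fail to reject H0.

H = 3.4756, df = 2, p = 0.175906, fail to reject H0.


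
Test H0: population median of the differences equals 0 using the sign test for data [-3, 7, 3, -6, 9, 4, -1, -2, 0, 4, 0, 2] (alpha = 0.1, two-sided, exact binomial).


Step 1: Discard zero differences. Original n = 12; n_eff = number of nonzero differences = 10.
Nonzero differences (with sign): -3, +7, +3, -6, +9, +4, -1, -2, +4, +2
Step 2: Count signs: positive = 6, negative = 4.
Step 3: Under H0: P(positive) = 0.5, so the number of positives S ~ Bin(10, 0.5).
Step 4: Two-sided exact p-value = sum of Bin(10,0.5) probabilities at or below the observed probability = 0.753906.
Step 5: alpha = 0.1. fail to reject H0.

n_eff = 10, pos = 6, neg = 4, p = 0.753906, fail to reject H0.


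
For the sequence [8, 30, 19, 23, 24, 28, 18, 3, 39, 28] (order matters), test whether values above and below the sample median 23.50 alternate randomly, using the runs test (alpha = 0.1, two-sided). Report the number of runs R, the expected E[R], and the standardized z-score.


Step 1: Compute median = 23.50; label A = above, B = below.
Labels in order: BABBAABBAA  (n_A = 5, n_B = 5)
Step 2: Count runs R = 6.
Step 3: Under H0 (random ordering), E[R] = 2*n_A*n_B/(n_A+n_B) + 1 = 2*5*5/10 + 1 = 6.0000.
        Var[R] = 2*n_A*n_B*(2*n_A*n_B - n_A - n_B) / ((n_A+n_B)^2 * (n_A+n_B-1)) = 2000/900 = 2.2222.
        SD[R] = 1.4907.
Step 4: R = E[R], so z = 0 with no continuity correction.
Step 5: Two-sided p-value via normal approximation = 2*(1 - Phi(|z|)) = 1.000000.
Step 6: alpha = 0.1. fail to reject H0.

R = 6, z = 0.0000, p = 1.000000, fail to reject H0.


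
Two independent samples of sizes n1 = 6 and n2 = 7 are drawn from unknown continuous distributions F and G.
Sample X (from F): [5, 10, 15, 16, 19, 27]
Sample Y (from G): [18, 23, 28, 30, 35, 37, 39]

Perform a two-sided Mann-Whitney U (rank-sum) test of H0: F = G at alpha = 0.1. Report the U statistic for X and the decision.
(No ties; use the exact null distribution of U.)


Step 1: Combine and sort all 13 observations; assign midranks.
sorted (value, group): (5,X), (10,X), (15,X), (16,X), (18,Y), (19,X), (23,Y), (27,X), (28,Y), (30,Y), (35,Y), (37,Y), (39,Y)
ranks: 5->1, 10->2, 15->3, 16->4, 18->5, 19->6, 23->7, 27->8, 28->9, 30->10, 35->11, 37->12, 39->13
Step 2: Rank sum for X: R1 = 1 + 2 + 3 + 4 + 6 + 8 = 24.
Step 3: U_X = R1 - n1(n1+1)/2 = 24 - 6*7/2 = 24 - 21 = 3.
       U_Y = n1*n2 - U_X = 42 - 3 = 39.
Step 4: No ties, so the exact null distribution of U (based on enumerating the C(13,6) = 1716 equally likely rank assignments) gives the two-sided p-value.
Step 5: p-value = 0.008159; compare to alpha = 0.1. reject H0.

U_X = 3, p = 0.008159, reject H0 at alpha = 0.1.
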